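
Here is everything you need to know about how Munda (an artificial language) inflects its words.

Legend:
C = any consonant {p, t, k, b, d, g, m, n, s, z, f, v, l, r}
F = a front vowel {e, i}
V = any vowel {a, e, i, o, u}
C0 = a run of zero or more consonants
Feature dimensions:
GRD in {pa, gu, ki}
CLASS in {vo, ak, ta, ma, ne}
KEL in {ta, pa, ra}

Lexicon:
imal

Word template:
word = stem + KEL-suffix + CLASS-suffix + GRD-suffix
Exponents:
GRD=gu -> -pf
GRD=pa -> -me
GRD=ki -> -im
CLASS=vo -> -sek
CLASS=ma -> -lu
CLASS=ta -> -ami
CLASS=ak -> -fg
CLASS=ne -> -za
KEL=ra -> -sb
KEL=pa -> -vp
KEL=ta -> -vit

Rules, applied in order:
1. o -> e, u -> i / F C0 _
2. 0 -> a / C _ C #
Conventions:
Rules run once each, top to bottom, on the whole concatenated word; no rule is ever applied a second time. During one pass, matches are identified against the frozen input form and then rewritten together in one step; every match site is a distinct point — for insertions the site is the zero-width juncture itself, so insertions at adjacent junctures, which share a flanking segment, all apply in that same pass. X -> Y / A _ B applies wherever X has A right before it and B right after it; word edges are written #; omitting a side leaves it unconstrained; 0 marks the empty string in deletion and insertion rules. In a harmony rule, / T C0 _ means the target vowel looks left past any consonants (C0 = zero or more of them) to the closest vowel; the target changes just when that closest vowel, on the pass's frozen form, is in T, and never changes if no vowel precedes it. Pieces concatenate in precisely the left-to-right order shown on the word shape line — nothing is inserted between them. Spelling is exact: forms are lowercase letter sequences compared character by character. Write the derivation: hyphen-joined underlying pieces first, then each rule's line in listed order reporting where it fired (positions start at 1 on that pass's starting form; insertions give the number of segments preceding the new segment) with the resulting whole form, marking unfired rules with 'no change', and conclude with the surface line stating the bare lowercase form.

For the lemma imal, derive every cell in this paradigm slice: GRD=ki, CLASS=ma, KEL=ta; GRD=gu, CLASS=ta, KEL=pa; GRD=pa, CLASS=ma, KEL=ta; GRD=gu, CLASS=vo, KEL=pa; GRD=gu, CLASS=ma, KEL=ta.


cell GRD=ki, CLASS=ma, KEL=ta:
underlying: imal-vit-lu-im
1. o -> e, u -> i / F C0 _: fires at position(s) 9: imalvitliim
2. 0 -> a / C _ C #: no change
surface: imalvitliim

cell GRD=gu, CLASS=ta, KEL=pa:
underlying: imal-vp-ami-pf
1. o -> e, u -> i / F C0 _: no change
2. 0 -> a / C _ C #: inserts after position(s) 10: imalvpamipaf
surface: imalvpamipaf

cell GRD=pa, CLASS=ma, KEL=ta:
underlying: imal-vit-lu-me
1. o -> e, u -> i / F C0 _: fires at position(s) 9: imalvitlime
2. 0 -> a / C _ C #: no change
surface: imalvitlime

cell GRD=gu, CLASS=vo, KEL=pa:
underlying: imal-vp-sek-pf
1. o -> e, u -> i / F C0 _: no change
2. 0 -> a / C _ C #: inserts after position(s) 10: imalvpsekpaf
surface: imalvpsekpaf

cell GRD=gu, CLASS=ma, KEL=ta:
underlying: imal-vit-lu-pf
1. o -> e, u -> i / F C0 _: fires at position(s) 9: imalvitlipf
2. 0 -> a / C _ C #: inserts after position(s) 10: imalvitlipaf
surface: imalvitlipaf


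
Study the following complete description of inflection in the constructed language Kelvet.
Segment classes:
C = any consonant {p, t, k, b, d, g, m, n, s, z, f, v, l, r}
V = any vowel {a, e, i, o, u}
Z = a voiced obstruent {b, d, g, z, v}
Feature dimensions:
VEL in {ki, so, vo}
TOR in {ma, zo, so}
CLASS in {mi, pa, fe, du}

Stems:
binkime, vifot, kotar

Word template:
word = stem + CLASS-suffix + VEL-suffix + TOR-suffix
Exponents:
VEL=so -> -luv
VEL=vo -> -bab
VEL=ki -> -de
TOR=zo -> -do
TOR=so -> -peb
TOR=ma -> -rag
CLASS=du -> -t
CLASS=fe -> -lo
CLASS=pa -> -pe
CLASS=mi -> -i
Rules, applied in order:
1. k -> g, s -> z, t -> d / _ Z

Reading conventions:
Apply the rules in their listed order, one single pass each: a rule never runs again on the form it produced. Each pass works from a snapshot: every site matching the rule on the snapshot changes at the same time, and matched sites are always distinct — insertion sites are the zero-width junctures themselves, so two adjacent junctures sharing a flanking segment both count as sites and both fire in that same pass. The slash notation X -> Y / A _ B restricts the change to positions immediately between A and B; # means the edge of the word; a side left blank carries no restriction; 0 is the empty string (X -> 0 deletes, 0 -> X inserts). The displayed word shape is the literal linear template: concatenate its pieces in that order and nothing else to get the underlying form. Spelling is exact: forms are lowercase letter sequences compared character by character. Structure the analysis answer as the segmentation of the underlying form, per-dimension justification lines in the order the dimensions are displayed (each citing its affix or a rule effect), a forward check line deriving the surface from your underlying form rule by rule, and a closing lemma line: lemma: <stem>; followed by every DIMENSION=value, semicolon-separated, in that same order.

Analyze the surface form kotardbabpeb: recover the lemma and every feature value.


underlying: kotar-t-bab-peb
VEL=vo - signalled by the affix -bab
TOR=so - signalled by the affix -peb
CLASS=du - signalled by the affix -t
check: kotartbabpeb -> kotardbabpeb
lemma: kotar; VEL=vo; TOR=so; CLASS=du


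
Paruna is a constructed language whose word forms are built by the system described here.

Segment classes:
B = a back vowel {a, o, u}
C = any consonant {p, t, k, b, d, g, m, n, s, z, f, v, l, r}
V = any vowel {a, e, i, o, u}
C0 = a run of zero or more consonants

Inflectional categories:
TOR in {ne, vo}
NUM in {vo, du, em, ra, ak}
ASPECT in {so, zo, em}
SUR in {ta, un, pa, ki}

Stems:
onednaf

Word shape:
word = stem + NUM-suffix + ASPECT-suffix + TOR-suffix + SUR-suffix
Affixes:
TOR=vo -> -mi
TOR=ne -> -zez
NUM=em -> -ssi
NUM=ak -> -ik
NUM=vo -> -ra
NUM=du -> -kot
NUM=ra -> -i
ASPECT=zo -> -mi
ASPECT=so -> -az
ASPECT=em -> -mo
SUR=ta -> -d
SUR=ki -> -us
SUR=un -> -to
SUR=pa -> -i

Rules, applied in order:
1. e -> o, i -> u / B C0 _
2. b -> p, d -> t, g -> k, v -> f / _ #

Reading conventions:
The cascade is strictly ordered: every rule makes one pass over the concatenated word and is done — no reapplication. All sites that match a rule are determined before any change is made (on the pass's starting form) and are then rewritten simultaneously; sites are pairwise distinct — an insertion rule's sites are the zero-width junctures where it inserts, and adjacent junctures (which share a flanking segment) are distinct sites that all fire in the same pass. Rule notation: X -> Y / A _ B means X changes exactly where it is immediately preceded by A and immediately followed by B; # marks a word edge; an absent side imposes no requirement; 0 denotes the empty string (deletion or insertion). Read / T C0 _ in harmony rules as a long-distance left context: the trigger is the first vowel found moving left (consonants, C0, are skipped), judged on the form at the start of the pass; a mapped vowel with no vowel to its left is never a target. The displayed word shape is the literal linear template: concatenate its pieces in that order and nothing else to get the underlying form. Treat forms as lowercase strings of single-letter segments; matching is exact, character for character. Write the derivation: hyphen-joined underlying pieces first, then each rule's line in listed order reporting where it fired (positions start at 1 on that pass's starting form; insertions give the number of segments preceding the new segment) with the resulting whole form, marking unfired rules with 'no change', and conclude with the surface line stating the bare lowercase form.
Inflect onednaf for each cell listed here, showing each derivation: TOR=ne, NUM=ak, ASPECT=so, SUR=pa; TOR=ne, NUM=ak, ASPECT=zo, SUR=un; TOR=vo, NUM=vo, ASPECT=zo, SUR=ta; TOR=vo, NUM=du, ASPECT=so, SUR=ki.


cell TOR=ne, NUM=ak, ASPECT=so, SUR=pa:
underlying: onednaf-ik-az-zez-i
1. e -> o, i -> u / B C0 _: fires at position(s) 3, 8, 13: onodnafukazzozi
2. b -> p, d -> t, g -> k, v -> f / _ #: no change
surface: onodnafukazzozi

cell TOR=ne, NUM=ak, ASPECT=zo, SUR=un:
underlying: onednaf-ik-mi-zez-to
1. e -> o, i -> u / B C0 _: fires at position(s) 3, 8: onodnafukmizezto
2. b -> p, d -> t, g -> k, v -> f / _ #: no change
surface: onodnafukmizezto

cell TOR=vo, NUM=vo, ASPECT=zo, SUR=ta:
underlying: onednaf-ra-mi-mi-d
1. e -> o, i -> u / B C0 _: fires at position(s) 3, 11: onodnaframumid
2. b -> p, d -> t, g -> k, v -> f / _ #: fires at position(s) 14: onodnaframumit
surface: onodnaframumit

cell TOR=vo, NUM=du, ASPECT=so, SUR=ki:
underlying: onednaf-kot-az-mi-us
1. e -> o, i -> u / B C0 _: fires at position(s) 3, 14: onodnafkotazmuus
2. b -> p, d -> t, g -> k, v -> f / _ #: no change
surface: onodnafkotazmuus


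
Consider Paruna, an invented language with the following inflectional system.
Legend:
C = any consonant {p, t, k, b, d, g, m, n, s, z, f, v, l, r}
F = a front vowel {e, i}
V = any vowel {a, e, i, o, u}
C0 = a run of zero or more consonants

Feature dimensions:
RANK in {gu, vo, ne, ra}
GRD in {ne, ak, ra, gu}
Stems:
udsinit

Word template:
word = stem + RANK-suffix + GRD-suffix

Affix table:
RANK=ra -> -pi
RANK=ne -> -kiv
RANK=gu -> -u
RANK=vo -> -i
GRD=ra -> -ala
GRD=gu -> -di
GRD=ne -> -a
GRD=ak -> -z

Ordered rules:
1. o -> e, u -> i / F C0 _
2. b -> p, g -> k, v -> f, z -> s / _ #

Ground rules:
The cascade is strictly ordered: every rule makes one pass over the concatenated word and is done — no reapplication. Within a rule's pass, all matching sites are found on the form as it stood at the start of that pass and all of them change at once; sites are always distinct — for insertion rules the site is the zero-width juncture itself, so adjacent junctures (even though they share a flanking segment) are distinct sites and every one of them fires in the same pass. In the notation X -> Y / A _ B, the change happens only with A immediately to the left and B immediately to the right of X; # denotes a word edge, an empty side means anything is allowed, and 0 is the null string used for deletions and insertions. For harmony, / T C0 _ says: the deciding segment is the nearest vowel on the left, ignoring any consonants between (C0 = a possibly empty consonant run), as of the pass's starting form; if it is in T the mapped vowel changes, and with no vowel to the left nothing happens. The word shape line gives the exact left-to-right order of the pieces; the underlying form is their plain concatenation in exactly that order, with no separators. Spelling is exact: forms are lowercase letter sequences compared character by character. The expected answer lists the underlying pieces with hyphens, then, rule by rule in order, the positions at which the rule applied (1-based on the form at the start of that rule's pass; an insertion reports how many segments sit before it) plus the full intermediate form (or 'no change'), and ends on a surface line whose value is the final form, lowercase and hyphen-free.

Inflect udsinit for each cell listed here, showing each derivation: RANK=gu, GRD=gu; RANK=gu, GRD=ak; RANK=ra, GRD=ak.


cell RANK=gu, GRD=gu:
underlying: udsinit-u-di
1. o -> e, u -> i / F C0 _: fires at position(s) 8: udsinitidi
2. b -> p, g -> k, v -> f, z -> s / _ #: no change
surface: udsinitidi

cell RANK=gu, GRD=ak:
underlying: udsinit-u-z
1. o -> e, u -> i / F C0 _: fires at position(s) 8: udsinitiz
2. b -> p, g -> k, v -> f, z -> s / _ #: fires at position(s) 9: udsinitis
surface: udsinitis

cell RANK=ra, GRD=ak:
underlying: udsinit-pi-z
1. o -> e, u -> i / F C0 _: no change
2. b -> p, g -> k, v -> f, z -> s / _ #: fires at position(s) 10: udsinitpis
surface: udsinitpis


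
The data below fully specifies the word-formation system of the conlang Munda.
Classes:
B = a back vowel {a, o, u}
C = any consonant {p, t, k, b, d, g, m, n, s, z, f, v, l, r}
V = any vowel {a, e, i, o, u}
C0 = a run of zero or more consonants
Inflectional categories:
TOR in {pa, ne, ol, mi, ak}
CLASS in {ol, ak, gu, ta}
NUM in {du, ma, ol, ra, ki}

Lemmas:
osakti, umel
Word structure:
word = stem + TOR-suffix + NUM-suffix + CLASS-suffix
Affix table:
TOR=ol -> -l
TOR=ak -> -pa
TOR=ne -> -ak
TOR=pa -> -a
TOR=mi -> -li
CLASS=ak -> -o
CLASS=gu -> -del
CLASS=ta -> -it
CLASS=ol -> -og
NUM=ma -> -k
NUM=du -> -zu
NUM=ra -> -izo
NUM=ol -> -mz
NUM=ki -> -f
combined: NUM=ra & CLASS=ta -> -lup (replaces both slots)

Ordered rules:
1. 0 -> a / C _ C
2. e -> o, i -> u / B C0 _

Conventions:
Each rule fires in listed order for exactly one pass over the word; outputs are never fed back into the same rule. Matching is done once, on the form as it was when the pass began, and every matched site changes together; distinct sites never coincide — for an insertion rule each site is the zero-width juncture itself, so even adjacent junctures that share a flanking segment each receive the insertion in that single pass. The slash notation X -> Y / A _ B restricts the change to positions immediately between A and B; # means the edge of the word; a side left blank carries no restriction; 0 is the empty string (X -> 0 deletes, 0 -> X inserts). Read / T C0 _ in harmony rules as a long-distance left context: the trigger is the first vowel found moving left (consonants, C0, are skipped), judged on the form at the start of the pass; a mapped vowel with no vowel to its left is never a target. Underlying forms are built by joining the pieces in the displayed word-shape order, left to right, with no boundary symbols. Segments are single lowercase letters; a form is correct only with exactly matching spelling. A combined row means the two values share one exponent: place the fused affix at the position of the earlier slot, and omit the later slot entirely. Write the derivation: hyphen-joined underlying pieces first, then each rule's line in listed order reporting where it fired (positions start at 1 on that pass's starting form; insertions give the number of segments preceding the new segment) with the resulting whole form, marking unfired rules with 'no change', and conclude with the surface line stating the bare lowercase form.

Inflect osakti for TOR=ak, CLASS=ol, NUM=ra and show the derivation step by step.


underlying: osakti-pa-izo-og
1. 0 -> a / C _ C: inserts after position(s) 4: osakatipaizoog
2. e -> o, i -> u / B C0 _: fires at position(s) 7, 10: osakatupauzoog
surface: osakatupauzoog


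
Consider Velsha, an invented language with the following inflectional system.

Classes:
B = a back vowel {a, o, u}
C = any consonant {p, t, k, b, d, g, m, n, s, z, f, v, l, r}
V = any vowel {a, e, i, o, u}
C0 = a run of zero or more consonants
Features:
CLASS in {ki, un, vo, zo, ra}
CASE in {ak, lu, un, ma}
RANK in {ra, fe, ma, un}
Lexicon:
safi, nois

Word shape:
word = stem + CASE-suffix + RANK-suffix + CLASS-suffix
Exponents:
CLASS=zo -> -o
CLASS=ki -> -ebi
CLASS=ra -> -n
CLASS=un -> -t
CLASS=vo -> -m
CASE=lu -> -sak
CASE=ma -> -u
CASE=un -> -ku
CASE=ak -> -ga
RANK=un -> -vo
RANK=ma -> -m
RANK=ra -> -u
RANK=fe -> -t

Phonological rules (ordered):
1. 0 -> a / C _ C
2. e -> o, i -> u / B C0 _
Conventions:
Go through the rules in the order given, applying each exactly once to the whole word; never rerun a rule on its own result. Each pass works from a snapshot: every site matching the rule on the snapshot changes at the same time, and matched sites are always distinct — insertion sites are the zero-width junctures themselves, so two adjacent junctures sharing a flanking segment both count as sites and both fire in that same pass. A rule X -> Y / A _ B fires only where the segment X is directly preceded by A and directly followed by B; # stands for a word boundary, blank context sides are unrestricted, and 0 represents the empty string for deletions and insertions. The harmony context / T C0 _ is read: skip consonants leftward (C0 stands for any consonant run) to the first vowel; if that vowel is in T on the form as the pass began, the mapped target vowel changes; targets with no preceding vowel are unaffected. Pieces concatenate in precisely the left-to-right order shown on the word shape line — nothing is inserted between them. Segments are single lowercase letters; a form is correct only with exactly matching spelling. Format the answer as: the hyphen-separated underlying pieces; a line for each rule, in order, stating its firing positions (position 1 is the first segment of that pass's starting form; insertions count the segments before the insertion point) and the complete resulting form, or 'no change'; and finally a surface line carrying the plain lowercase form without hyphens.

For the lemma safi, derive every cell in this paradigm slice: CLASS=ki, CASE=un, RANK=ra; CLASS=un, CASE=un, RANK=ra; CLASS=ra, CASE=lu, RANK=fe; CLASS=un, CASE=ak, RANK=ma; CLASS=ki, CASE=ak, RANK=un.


cell CLASS=ki, CASE=un, RANK=ra:
underlying: safi-ku-u-ebi
1. 0 -> a / C _ C: no change
2. e -> o, i -> u / B C0 _: fires at position(s) 4, 8: safukuuobi
surface: safukuuobi

cell CLASS=un, CASE=un, RANK=ra:
underlying: safi-ku-u-t
1. 0 -> a / C _ C: no change
2. e -> o, i -> u / B C0 _: fires at position(s) 4: safukuut
surface: safukuut

cell CLASS=ra, CASE=lu, RANK=fe:
underlying: safi-sak-t-n
1. 0 -> a / C _ C: inserts after position(s) 7, 8: safisakatan
2. e -> o, i -> u / B C0 _: fires at position(s) 4: safusakatan
surface: safusakatan

cell CLASS=un, CASE=ak, RANK=ma:
underlying: safi-ga-m-t
1. 0 -> a / C _ C: inserts after position(s) 7: safigamat
2. e -> o, i -> u / B C0 _: fires at position(s) 4: safugamat
surface: safugamat

cell CLASS=ki, CASE=ak, RANK=un:
underlying: safi-ga-vo-ebi
1. 0 -> a / C _ C: no change
2. e -> o, i -> u / B C0 _: fires at position(s) 4, 9: safugavoobi
surface: safugavoobi


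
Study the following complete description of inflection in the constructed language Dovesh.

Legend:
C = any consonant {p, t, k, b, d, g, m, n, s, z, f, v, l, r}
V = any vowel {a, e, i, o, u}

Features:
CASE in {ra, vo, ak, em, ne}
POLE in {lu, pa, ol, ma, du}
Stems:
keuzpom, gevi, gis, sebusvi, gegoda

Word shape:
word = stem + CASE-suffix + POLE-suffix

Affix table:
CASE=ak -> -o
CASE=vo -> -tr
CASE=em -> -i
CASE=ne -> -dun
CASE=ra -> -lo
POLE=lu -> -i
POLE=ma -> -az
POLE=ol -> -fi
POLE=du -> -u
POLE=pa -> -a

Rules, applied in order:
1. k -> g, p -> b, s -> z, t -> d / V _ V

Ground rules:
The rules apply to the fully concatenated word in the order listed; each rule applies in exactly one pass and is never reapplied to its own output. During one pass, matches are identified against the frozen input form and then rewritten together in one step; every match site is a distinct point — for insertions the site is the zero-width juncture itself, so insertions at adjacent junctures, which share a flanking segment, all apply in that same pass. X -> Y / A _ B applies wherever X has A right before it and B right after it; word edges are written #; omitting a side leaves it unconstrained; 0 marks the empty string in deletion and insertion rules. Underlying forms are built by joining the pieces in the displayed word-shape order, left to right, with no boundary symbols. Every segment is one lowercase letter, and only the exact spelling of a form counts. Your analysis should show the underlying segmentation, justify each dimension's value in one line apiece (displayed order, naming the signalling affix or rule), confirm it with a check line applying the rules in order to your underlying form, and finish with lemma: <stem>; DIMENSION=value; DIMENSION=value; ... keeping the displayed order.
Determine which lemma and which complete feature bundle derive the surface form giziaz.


underlying: gis-i-az
CASE=em - signalled by the affix -i
POLE=ma - signalled by the affix -az
check: gisiaz -> giziaz
lemma: gis; CASE=em; POLE=ma


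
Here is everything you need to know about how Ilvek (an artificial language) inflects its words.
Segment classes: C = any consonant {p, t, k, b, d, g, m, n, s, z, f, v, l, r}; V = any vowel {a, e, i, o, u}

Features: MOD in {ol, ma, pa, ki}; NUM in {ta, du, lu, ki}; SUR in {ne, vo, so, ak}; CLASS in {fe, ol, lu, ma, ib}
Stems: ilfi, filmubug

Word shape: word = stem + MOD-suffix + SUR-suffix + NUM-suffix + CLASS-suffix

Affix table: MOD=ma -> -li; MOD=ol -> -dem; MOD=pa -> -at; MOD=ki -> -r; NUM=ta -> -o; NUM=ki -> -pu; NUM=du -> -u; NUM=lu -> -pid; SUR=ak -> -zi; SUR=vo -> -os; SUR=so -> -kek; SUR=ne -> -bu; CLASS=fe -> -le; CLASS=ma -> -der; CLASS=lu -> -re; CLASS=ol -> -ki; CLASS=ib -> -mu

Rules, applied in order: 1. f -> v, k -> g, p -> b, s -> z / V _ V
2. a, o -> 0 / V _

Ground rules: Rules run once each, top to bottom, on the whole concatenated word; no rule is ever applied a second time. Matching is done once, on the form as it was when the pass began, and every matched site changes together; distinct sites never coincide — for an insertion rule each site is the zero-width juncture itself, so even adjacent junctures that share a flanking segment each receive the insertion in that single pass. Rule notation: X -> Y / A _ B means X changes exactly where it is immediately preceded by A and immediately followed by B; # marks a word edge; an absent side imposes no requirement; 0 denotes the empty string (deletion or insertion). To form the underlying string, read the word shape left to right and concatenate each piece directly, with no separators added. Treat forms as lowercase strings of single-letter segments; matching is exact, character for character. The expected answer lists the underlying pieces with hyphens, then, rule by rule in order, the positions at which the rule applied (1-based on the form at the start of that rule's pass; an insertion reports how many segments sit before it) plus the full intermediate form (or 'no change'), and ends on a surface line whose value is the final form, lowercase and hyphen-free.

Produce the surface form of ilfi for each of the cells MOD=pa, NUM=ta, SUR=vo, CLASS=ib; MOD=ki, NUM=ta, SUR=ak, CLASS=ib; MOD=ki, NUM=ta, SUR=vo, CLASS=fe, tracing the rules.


cell MOD=pa, NUM=ta, SUR=vo, CLASS=ib:
underlying: ilfi-at-os-o-mu
1. f -> v, k -> g, p -> b, s -> z / V _ V: fires at position(s) 8: ilfiatozomu
2. a, o -> 0 / V _: fires at position(s) 5: ilfitozomu
surface: ilfitozomu

cell MOD=ki, NUM=ta, SUR=ak, CLASS=ib:
underlying: ilfi-r-zi-o-mu
1. f -> v, k -> g, p -> b, s -> z / V _ V: no change
2. a, o -> 0 / V _: fires at position(s) 8: ilfirzimu
surface: ilfirzimu

cell MOD=ki, NUM=ta, SUR=vo, CLASS=fe:
underlying: ilfi-r-os-o-le
1. f -> v, k -> g, p -> b, s -> z / V _ V: fires at position(s) 7: ilfirozole
2. a, o -> 0 / V _: no change
surface: ilfirozole


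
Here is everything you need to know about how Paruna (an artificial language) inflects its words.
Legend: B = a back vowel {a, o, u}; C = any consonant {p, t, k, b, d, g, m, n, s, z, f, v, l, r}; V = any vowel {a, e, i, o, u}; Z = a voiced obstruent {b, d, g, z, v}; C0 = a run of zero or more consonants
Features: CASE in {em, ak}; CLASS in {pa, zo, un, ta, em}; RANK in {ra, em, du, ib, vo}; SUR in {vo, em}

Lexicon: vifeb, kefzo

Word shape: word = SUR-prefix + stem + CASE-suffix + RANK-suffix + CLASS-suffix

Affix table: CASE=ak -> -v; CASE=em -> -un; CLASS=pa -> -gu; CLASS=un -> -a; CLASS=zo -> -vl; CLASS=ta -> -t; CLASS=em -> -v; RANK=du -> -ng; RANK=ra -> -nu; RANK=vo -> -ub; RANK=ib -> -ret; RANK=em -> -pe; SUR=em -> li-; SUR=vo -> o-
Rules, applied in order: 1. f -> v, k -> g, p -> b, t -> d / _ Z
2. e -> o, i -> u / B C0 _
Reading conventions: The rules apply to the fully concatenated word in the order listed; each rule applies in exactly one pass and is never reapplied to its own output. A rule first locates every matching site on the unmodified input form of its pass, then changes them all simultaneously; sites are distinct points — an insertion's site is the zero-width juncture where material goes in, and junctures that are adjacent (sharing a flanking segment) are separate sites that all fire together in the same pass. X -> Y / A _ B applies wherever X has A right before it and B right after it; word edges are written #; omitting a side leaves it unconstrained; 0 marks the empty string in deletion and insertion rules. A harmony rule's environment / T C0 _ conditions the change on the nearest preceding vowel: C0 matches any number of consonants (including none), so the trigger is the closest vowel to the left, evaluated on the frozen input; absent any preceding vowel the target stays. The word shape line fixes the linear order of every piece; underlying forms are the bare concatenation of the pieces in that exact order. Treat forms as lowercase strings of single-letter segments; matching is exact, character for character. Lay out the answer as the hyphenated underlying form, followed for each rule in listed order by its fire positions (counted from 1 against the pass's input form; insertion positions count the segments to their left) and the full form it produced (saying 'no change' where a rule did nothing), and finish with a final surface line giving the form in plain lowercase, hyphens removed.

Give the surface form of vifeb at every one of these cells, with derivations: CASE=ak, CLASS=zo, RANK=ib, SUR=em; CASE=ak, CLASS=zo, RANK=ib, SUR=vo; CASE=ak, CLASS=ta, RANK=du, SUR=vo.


cell CASE=ak, CLASS=zo, RANK=ib, SUR=em:
underlying: li-vifeb-v-ret-vl
1. f -> v, k -> g, p -> b, t -> d / _ Z: fires at position(s) 11: livifebvredvl
2. e -> o, i -> u / B C0 _: no change
surface: livifebvredvl

cell CASE=ak, CLASS=zo, RANK=ib, SUR=vo:
underlying: o-vifeb-v-ret-vl
1. f -> v, k -> g, p -> b, t -> d / _ Z: fires at position(s) 10: ovifebvredvl
2. e -> o, i -> u / B C0 _: fires at position(s) 3: ovufebvredvl
surface: ovufebvredvl

cell CASE=ak, CLASS=ta, RANK=du, SUR=vo:
underlying: o-vifeb-v-ng-t
1. f -> v, k -> g, p -> b, t -> d / _ Z: no change
2. e -> o, i -> u / B C0 _: fires at position(s) 3: ovufebvngt
surface: ovufebvngt


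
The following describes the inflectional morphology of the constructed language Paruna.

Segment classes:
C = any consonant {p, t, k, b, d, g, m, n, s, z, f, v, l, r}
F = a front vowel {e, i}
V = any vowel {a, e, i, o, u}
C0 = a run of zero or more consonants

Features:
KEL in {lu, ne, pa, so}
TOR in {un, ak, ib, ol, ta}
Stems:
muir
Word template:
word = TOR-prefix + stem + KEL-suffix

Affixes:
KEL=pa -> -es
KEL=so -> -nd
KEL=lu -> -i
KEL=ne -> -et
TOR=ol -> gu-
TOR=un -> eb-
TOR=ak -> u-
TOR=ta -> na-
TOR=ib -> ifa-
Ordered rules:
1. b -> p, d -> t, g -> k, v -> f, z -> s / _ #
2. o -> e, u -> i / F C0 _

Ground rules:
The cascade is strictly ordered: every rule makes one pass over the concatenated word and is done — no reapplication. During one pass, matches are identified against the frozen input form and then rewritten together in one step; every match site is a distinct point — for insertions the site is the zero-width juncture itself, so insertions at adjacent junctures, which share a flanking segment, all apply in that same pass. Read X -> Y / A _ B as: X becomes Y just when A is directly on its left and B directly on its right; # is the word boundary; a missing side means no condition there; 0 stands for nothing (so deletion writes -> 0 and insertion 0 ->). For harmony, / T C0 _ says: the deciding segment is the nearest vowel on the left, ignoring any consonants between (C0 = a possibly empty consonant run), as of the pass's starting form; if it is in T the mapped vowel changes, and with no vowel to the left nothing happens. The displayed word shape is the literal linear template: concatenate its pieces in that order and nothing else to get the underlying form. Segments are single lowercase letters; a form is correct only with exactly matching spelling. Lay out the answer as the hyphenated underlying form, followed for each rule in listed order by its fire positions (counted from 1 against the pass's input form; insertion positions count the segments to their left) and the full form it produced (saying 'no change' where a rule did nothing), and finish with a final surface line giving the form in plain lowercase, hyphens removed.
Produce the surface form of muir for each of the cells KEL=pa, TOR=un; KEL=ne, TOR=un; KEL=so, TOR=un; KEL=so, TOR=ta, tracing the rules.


cell KEL=pa, TOR=un:
underlying: eb-muir-es
1. b -> p, d -> t, g -> k, v -> f, z -> s / _ #: no change
2. o -> e, u -> i / F C0 _: fires at position(s) 4: ebmiires
surface: ebmiires

cell KEL=ne, TOR=un:
underlying: eb-muir-et
1. b -> p, d -> t, g -> k, v -> f, z -> s / _ #: no change
2. o -> e, u -> i / F C0 _: fires at position(s) 4: ebmiiret
surface: ebmiiret

cell KEL=so, TOR=un:
underlying: eb-muir-nd
1. b -> p, d -> t, g -> k, v -> f, z -> s / _ #: fires at position(s) 8: ebmuirnt
2. o -> e, u -> i / F C0 _: fires at position(s) 4: ebmiirnt
surface: ebmiirnt

cell KEL=so, TOR=ta:
underlying: na-muir-nd
1. b -> p, d -> t, g -> k, v -> f, z -> s / _ #: fires at position(s) 8: namuirnt
2. o -> e, u -> i / F C0 _: no change
surface: namuirnt


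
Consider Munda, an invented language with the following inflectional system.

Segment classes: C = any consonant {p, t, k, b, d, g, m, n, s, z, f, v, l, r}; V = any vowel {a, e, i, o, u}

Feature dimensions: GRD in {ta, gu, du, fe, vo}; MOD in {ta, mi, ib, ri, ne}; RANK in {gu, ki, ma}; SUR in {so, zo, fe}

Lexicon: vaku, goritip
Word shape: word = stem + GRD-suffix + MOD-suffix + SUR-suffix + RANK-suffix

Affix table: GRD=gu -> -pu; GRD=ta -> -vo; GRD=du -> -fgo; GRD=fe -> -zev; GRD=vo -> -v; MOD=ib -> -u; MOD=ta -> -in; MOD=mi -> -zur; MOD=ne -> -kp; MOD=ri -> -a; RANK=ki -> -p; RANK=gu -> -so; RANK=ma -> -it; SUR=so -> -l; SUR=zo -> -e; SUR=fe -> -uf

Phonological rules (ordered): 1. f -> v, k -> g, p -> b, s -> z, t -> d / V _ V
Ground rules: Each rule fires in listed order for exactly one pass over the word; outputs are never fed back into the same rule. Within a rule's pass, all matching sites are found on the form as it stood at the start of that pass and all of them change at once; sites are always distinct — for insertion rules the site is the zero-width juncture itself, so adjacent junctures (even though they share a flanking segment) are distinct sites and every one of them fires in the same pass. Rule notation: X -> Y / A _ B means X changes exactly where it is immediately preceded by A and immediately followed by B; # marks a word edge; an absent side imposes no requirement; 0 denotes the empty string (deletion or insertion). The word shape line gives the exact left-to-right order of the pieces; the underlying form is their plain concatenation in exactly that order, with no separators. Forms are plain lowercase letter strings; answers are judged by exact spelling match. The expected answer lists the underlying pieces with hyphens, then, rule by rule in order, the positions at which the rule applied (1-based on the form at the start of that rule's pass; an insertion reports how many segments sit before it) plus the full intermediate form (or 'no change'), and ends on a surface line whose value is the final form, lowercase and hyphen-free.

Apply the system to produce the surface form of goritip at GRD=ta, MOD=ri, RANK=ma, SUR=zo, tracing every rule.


underlying: goritip-vo-a-e-it
1. f -> v, k -> g, p -> b, s -> z, t -> d / V _ V: fires at position(s) 5: goridipvoaeit
surface: goridipvoaeit


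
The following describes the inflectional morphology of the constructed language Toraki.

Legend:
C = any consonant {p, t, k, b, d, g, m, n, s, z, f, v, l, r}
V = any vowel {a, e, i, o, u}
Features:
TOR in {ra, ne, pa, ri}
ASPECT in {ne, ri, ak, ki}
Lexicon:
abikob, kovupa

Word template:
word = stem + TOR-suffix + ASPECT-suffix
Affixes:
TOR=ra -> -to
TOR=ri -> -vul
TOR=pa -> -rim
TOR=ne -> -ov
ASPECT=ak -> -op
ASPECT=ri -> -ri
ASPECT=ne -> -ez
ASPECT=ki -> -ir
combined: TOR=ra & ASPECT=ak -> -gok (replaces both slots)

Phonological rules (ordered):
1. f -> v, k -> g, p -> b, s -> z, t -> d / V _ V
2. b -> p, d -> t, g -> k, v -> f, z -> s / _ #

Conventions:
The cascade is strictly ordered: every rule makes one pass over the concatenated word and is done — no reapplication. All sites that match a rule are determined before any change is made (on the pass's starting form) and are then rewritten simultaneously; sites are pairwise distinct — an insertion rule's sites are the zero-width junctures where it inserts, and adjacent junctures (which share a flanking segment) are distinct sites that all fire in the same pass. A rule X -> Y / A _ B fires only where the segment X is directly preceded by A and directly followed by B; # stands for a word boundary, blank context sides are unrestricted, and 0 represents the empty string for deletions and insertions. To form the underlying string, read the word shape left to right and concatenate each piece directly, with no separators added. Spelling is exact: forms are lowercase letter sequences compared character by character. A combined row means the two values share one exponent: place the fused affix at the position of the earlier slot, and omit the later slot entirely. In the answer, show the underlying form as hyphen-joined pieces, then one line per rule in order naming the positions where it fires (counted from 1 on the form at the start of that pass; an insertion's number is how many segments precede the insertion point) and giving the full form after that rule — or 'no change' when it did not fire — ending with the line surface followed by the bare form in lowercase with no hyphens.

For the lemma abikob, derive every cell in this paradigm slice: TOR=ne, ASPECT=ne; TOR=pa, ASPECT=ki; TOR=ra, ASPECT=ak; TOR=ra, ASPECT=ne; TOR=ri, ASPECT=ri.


cell TOR=ne, ASPECT=ne:
underlying: abikob-ov-ez
1. f -> v, k -> g, p -> b, s -> z, t -> d / V _ V: fires at position(s) 4: abigobovez
2. b -> p, d -> t, g -> k, v -> f, z -> s / _ #: fires at position(s) 10: abigoboves
surface: abigoboves

cell TOR=pa, ASPECT=ki:
underlying: abikob-rim-ir
1. f -> v, k -> g, p -> b, s -> z, t -> d / V _ V: fires at position(s) 4: abigobrimir
2. b -> p, d -> t, g -> k, v -> f, z -> s / _ #: no change
surface: abigobrimir

cell TOR=ra, ASPECT=ak:
underlying: abikob-gok
1. f -> v, k -> g, p -> b, s -> z, t -> d / V _ V: fires at position(s) 4: abigobgok
2. b -> p, d -> t, g -> k, v -> f, z -> s / _ #: no change
surface: abigobgok

cell TOR=ra, ASPECT=ne:
underlying: abikob-to-ez
1. f -> v, k -> g, p -> b, s -> z, t -> d / V _ V: fires at position(s) 4: abigobtoez
2. b -> p, d -> t, g -> k, v -> f, z -> s / _ #: fires at position(s) 10: abigobtoes
surface: abigobtoes

cell TOR=ri, ASPECT=ri:
underlying: abikob-vul-ri
1. f -> v, k -> g, p -> b, s -> z, t -> d / V _ V: fires at position(s) 4: abigobvulri
2. b -> p, d -> t, g -> k, v -> f, z -> s / _ #: no change
surface: abigobvulri


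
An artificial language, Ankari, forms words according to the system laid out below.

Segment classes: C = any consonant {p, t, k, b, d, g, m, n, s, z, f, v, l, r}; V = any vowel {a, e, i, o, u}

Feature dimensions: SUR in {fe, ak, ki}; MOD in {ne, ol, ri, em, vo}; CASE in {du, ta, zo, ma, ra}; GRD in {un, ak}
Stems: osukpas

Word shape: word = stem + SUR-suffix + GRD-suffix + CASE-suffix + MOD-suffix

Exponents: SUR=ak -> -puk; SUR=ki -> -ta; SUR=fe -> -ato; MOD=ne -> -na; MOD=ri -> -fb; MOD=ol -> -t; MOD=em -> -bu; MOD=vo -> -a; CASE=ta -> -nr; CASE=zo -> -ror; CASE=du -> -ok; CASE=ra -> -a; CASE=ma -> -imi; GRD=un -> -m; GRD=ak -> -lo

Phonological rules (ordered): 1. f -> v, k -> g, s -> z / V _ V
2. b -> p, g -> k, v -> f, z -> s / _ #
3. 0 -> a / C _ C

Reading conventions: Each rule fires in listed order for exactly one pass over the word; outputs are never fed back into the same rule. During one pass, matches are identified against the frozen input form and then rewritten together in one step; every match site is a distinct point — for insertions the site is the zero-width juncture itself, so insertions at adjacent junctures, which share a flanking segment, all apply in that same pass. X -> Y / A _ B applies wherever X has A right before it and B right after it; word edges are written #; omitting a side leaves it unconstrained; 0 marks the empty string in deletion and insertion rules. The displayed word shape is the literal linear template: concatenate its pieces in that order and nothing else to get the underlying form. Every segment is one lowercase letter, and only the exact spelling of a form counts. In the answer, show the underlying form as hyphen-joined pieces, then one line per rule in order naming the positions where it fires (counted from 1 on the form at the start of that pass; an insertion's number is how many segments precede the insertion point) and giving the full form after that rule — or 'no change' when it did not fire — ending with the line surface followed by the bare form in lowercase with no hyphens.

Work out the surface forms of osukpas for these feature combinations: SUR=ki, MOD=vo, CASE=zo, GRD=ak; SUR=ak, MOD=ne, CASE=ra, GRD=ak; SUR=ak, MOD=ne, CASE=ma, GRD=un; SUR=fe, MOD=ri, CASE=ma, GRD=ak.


cell SUR=ki, MOD=vo, CASE=zo, GRD=ak:
underlying: osukpas-ta-lo-ror-a
1. f -> v, k -> g, s -> z / V _ V: fires at position(s) 2: ozukpastalorora
2. b -> p, g -> k, v -> f, z -> s / _ #: no change
3. 0 -> a / C _ C: inserts after position(s) 4, 7: ozukapasatalorora
surface: ozukapasatalorora

cell SUR=ak, MOD=ne, CASE=ra, GRD=ak:
underlying: osukpas-puk-lo-a-na
1. f -> v, k -> g, s -> z / V _ V: fires at position(s) 2: ozukpaspukloana
2. b -> p, g -> k, v -> f, z -> s / _ #: no change
3. 0 -> a / C _ C: inserts after position(s) 4, 7, 10: ozukapasapukaloana
surface: ozukapasapukaloana

cell SUR=ak, MOD=ne, CASE=ma, GRD=un:
underlying: osukpas-puk-m-imi-na
1. f -> v, k -> g, s -> z / V _ V: fires at position(s) 2: ozukpaspukmimina
2. b -> p, g -> k, v -> f, z -> s / _ #: no change
3. 0 -> a / C _ C: inserts after position(s) 4, 7, 10: ozukapasapukamimina
surface: ozukapasapukamimina

cell SUR=fe, MOD=ri, CASE=ma, GRD=ak:
underlying: osukpas-ato-lo-imi-fb
1. f -> v, k -> g, s -> z / V _ V: fires at position(s) 2, 7: ozukpazatoloimifb
2. b -> p, g -> k, v -> f, z -> s / _ #: fires at position(s) 17: ozukpazatoloimifp
3. 0 -> a / C _ C: inserts after position(s) 4, 16: ozukapazatoloimifap
surface: ozukapazatoloimifap


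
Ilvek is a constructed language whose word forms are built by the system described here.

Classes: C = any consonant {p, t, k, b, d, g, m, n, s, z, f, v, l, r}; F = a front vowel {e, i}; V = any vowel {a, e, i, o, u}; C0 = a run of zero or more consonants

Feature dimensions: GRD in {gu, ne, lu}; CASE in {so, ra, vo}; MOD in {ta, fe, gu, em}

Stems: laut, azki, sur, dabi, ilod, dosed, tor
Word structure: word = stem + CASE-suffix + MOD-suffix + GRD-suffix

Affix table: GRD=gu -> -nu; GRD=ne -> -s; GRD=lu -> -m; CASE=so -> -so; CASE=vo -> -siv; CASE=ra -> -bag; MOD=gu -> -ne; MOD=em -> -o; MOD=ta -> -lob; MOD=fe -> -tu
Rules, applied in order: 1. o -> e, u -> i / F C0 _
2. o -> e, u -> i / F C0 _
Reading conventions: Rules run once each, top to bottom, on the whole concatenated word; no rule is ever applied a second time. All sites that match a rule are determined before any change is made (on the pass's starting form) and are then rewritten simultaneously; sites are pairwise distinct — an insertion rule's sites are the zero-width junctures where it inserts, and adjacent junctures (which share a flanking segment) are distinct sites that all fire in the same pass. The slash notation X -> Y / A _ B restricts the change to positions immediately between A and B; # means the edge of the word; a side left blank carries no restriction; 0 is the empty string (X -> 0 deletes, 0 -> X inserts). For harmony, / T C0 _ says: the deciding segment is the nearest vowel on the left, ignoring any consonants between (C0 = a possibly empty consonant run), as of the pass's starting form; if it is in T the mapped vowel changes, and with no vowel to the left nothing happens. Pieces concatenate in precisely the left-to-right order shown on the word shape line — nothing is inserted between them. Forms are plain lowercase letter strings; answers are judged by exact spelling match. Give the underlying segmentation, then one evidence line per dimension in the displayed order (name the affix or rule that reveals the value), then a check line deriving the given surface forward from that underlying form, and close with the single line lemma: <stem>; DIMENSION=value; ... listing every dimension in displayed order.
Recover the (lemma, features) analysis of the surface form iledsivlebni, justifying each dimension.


underlying: ilod-siv-lob-nu
GRD=gu - signalled by the affix -nu
CASE=vo - signalled by the affix -siv
MOD=ta - signalled by the affix -lob
check: ilodsivlobnu -> iledsivlebnu -> iledsivlebni
lemma: ilod; GRD=gu; CASE=vo; MOD=ta
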